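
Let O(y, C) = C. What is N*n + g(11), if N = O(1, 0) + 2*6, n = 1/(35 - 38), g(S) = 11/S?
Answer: -3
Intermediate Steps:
n = -1/3 (n = 1/(-3) = -1/3 ≈ -0.33333)
N = 12 (N = 0 + 2*6 = 0 + 12 = 12)
N*n + g(11) = 12*(-1/3) + 11/11 = -4 + 11*(1/11) = -4 + 1 = -3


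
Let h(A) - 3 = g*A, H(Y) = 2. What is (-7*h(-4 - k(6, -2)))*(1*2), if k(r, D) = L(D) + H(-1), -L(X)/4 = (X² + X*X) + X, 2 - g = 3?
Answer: 210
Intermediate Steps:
g = -1 (g = 2 - 1*3 = 2 - 3 = -1)
L(X) = -8*X² - 4*X (L(X) = -4*((X² + X*X) + X) = -4*((X² + X²) + X) = -4*(2*X² + X) = -4*(X + 2*X²) = -8*X² - 4*X)
k(r, D) = 2 - 4*D*(1 + 2*D) (k(r, D) = -4*D*(1 + 2*D) + 2 = 2 - 4*D*(1 + 2*D))
h(A) = 3 - A
(-7*h(-4 - k(6, -2)))*(1*2) = (-7*(3 - (-4 - (2 - 8*(-2)² - 4*(-2)))))*(1*2) = -7*(3 - (-4 - (2 - 8*4 + 8)))*2 = -7*(3 - (-4 - (2 - 32 + 8)))*2 = -7*(3 - (-4 - 1*(-22)))*2 = -7*(3 - (-4 + 22))*2 = -7*(3 - 1*18)*2 = -7*(3 - 18)*2 = -7*(-15)*2 = 105*2 = 210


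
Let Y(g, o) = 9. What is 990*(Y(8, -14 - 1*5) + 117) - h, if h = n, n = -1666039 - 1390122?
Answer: 3180901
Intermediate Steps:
n = -3056161
h = -3056161
990*(Y(8, -14 - 1*5) + 117) - h = 990*(9 + 117) - 1*(-3056161) = 990*126 + 3056161 = 124740 + 3056161 = 3180901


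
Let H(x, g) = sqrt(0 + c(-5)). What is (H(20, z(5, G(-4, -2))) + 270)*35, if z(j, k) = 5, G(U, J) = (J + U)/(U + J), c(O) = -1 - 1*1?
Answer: 9450 + 35*I*sqrt(2) ≈ 9450.0 + 49.497*I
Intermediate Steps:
c(O) = -2 (c(O) = -1 - 1 = -2)
G(U, J) = 1 (G(U, J) = (J + U)/(J + U) = 1)
H(x, g) = I*sqrt(2) (H(x, g) = sqrt(0 - 2) = sqrt(-2) = I*sqrt(2))
(H(20, z(5, G(-4, -2))) + 270)*35 = (I*sqrt(2) + 270)*35 = (270 + I*sqrt(2))*35 = 9450 + 35*I*sqrt(2)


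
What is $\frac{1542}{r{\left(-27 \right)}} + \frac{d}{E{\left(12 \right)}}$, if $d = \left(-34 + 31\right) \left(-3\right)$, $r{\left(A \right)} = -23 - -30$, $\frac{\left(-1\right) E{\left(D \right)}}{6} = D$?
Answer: $\frac{12329}{56} \approx 220.16$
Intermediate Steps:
$E{\left(D \right)} = - 6 D$
$r{\left(A \right)} = 7$ ($r{\left(A \right)} = -23 + 30 = 7$)
$d = 9$ ($d = \left(-3\right) \left(-3\right) = 9$)
$\frac{1542}{r{\left(-27 \right)}} + \frac{d}{E{\left(12 \right)}} = \frac{1542}{7} + \frac{9}{\left(-6\right) 12} = 1542 \cdot \frac{1}{7} + \frac{9}{-72} = \frac{1542}{7} + 9 \left(- \frac{1}{72}\right) = \frac{1542}{7} - \frac{1}{8} = \frac{12329}{56}$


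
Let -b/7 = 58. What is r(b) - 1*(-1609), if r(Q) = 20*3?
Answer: 1669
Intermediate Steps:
b = -406 (b = -7*58 = -406)
r(Q) = 60
r(b) - 1*(-1609) = 60 - 1*(-1609) = 60 + 1609 = 1669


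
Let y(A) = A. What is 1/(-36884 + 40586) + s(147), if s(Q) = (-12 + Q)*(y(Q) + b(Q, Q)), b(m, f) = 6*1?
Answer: 76464811/3702 ≈ 20655.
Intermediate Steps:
b(m, f) = 6
s(Q) = (-12 + Q)*(6 + Q) (s(Q) = (-12 + Q)*(Q + 6) = (-12 + Q)*(6 + Q))
1/(-36884 + 40586) + s(147) = 1/(-36884 + 40586) + (-72 + 147² - 6*147) = 1/3702 + (-72 + 21609 - 882) = 1/3702 + 20655 = 76464811/3702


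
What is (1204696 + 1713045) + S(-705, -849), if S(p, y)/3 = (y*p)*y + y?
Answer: -1521578921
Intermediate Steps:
S(p, y) = 3*y + 3*p*y**2 (S(p, y) = 3*((y*p)*y + y) = 3*((p*y)*y + y) = 3*(p*y**2 + y) = 3*(y + p*y**2) = 3*y + 3*p*y**2)
(1204696 + 1713045) + S(-705, -849) = (1204696 + 1713045) + 3*(-849)*(1 - 705*(-849)) = 2917741 + 3*(-849)*(1 + 598545) = 2917741 + 3*(-849)*598546 = 2917741 - 1524496662 = -1521578921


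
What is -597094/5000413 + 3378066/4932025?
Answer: 13946842605908/24662161926325 ≈ 0.56552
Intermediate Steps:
-597094/5000413 + 3378066/4932025 = 13946842605908/24662161926325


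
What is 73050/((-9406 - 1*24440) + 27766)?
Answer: -7305/608 ≈ -12.015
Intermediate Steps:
73050/((-9406 - 1*24440) + 27766) = 73050/((-9406 - 24440) + 27766) = 73050/(-33846 + 27766) = 73050/(-6080) = 73050*(-1/6080) = -7305/608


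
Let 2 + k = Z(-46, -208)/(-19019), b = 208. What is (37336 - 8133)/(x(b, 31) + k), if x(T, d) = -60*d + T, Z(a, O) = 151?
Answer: -555411857/31457577 ≈ -17.656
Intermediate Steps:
x(T, d) = T - 60*d
k = -38189/19019 (k = -2 + 151/(-19019) = -2 + 151*(-1/19019) = -2 - 151/19019 = -38189/19019 ≈ -2.0079)
(37336 - 8133)/(x(b, 31) + k) = (37336 - 8133)/((208 - 60*31) - 38189/19019) = 29203/((208 - 1860) - 38189/19019) = 29203/(-1652 - 38189/19019) = 29203/(-31457577/19019) = 29203*(-19019/31457577) = -555411857/31457577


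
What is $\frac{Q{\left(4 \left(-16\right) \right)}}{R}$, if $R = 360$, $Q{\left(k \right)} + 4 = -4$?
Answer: $- \frac{1}{45} \approx -0.022222$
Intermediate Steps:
$Q{\left(k \right)} = -8$ ($Q{\left(k \right)} = -4 - 4 = -8$)
$\frac{Q{\left(4 \left(-16\right) \right)}}{R} = - \frac{8}{360} = \left(-8\right) \frac{1}{360} = - \frac{1}{45}$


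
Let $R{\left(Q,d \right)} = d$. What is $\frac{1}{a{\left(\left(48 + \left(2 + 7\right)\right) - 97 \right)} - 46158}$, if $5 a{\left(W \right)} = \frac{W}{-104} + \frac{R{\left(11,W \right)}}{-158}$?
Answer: $- \frac{1027}{47404135} \approx -2.1665 \cdot 10^{-5}$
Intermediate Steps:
$a{\left(W \right)} = - \frac{131 W}{41080}$ ($a{\left(W \right)} = \frac{\frac{W}{-104} + \frac{W}{-158}}{5} = \frac{W \left(- \frac{1}{104}\right) + W \left(- \frac{1}{158}\right)}{5} = \frac{- \frac{W}{104} - \frac{W}{158}}{5} = \frac{\left(- \frac{131}{8216}\right) W}{5} = - \frac{131 W}{41080}$)
$\frac{1}{a{\left(\left(48 + \left(2 + 7\right)\right) - 97 \right)} - 46158} = \frac{1}{- \frac{131 \left(\left(48 + \left(2 + 7\right)\right) - 97\right)}{41080} - 46158} = \frac{1}{- \frac{131 \left(\left(48 + 9\right) - 97\right)}{41080} - 46158} = \frac{1}{- \frac{131 \left(57 - 97\right)}{41080} - 46158} = \frac{1}{\left(- \frac{131}{41080}\right) \left(-40\right) - 46158} = \frac{1}{\frac{131}{1027} - 46158} = \frac{1}{- \frac{47404135}{1027}} = - \frac{1027}{47404135}$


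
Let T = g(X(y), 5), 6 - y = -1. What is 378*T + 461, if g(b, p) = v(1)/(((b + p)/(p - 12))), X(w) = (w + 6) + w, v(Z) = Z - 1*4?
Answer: 19463/25 ≈ 778.52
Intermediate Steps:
v(Z) = -4 + Z (v(Z) = Z - 4 = -4 + Z)
y = 7 (y = 6 - 1*(-1) = 6 + 1 = 7)
X(w) = 6 + 2*w (X(w) = (6 + w) + w = 6 + 2*w)
g(b, p) = -3*(-12 + p)/(b + p) (g(b, p) = (-4 + 1)/(((b + p)/(p - 12))) = -3*(-12 + p)/(b + p))
T = 21/25 (T = 3*(12 - 1*5)/((6 + 2*7) + 5) = 3*(12 - 5)/((6 + 14) + 5) = 3*7/(20 + 5) = 3*7/25 = 3*(1/25)*7 = 21/25 ≈ 0.84000)
378*T + 461 = 378*(21/25) + 461 = 7938/25 + 461 = 19463/25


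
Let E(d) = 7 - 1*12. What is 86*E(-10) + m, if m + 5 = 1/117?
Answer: -50894/117 ≈ -434.99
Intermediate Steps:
E(d) = -5 (E(d) = 7 - 12 = -5)
m = -584/117 (m = -5 + 1/117 = -584/117 ≈ -4.9915)
86*E(-10) + m = 86*(-5) - 584/117 = -430 - 584/117 = -50894/117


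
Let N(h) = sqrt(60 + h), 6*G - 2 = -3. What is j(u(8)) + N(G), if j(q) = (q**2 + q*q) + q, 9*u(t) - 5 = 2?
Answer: 161/81 + sqrt(2154)/6 ≈ 9.7229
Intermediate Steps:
G = -1/6 (G = 1/3 + (1/6)*(-3) = 1/3 - 1/2 = -1/6 ≈ -0.16667)
u(t) = 7/9 (u(t) = 5/9 + (1/9)*2 = 5/9 + 2/9 = 7/9)
j(q) = q + 2*q**2 (j(q) = (q**2 + q**2) + q = 2*q**2 + q = q + 2*q**2)
j(u(8)) + N(G) = 7*(1 + 2*(7/9))/9 + sqrt(60 - 1/6) = 7*(1 + 14/9)/9 + sqrt(359/6) = (7/9)*(23/9) + sqrt(2154)/6 = 161/81 + sqrt(2154)/6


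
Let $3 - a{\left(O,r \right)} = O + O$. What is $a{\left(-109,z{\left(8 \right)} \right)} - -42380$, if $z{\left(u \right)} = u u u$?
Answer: $42601$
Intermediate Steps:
$z{\left(u \right)} = u^{3}$ ($z{\left(u \right)} = u^{2} u = u^{3}$)
$a{\left(O,r \right)} = 3 - 2 O$ ($a{\left(O,r \right)} = 3 - \left(O + O\right) = 3 - 2 O$)
$a{\left(-109,z{\left(8 \right)} \right)} - -42380 = \left(3 - -218\right) - -42380 = \left(3 + 218\right) + 42380 = 221 + 42380 = 42601$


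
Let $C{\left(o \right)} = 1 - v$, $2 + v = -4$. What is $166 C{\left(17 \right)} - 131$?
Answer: $1031$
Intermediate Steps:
$v = -6$ ($v = -2 - 4 = -6$)
$C{\left(o \right)} = 7$ ($C{\left(o \right)} = 1 - -6 = 1 + 6 = 7$)
$166 C{\left(17 \right)} - 131 = 166 \cdot 7 - 131 = 1162 - 131 = 1031$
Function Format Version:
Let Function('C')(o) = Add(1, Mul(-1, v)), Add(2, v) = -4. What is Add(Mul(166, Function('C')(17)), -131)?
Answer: 1031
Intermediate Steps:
v = -6 (v = Add(-2, -4) = -6)
Function('C')(o) = 7 (Function('C')(o) = Add(1, Mul(-1, -6)) = Add(1, 6) = 7)
Add(Mul(166, Function('C')(17)), -131) = Add(Mul(166, 7), -131) = Add(1162, -131) = 1031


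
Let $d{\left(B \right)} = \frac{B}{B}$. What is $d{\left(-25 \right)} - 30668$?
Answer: $-30667$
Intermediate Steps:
$d{\left(B \right)} = 1$
$d{\left(-25 \right)} - 30668 = 1 - 30668 = -30667$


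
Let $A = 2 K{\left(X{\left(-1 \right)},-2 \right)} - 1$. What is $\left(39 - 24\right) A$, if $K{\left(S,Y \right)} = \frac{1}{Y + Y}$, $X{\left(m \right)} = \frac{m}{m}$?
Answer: $- \frac{45}{2} \approx -22.5$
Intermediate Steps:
$X{\left(m \right)} = 1$
$K{\left(S,Y \right)} = \frac{1}{2 Y}$
$A = - \frac{3}{2}$ ($A = 2 \frac{1}{2 \left(-2\right)} - 1 = 2 \cdot \frac{1}{2} \left(- \frac{1}{2}\right) - 1 = 2 \left(- \frac{1}{4}\right) - 1 = - \frac{1}{2} - 1 = - \frac{3}{2} \approx -1.5$)
$\left(39 - 24\right) A = \left(39 - 24\right) \left(- \frac{3}{2}\right) = 15 \left(- \frac{3}{2}\right) = - \frac{45}{2}$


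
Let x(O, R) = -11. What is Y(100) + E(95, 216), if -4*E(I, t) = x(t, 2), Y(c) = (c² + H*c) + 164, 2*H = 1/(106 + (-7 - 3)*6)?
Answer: 935441/92 ≈ 10168.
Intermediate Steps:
H = 1/92 (H = 1/(2*(106 + (-7 - 3)*6)) = 1/(2*(106 - 10*6)) = 1/(2*(106 - 60)) = (½)/46 = (½)*(1/46) = 1/92 ≈ 0.010870)
Y(c) = 164 + c² + c/92 (Y(c) = (c² + c/92) + 164 = 164 + c² + c/92)
E(I, t) = 11/4 (E(I, t) = -¼*(-11) = 11/4)
Y(100) + E(95, 216) = (164 + 100² + (1/92)*100) + 11/4 = (164 + 10000 + 25/23) + 11/4 = 233797/23 + 11/4 = 935441/92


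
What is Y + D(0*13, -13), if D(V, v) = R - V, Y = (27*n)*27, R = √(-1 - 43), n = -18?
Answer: -13122 + 2*I*√11 ≈ -13122.0 + 6.6332*I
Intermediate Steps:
R = 2*I*√11 (R = √(-44) = 2*I*√11 ≈ 6.6332*I)
Y = -13122 (Y = (27*(-18))*27 = -486*27 = -13122)
D(V, v) = -V + 2*I*√11 (D(V, v) = 2*I*√11 - V = -V + 2*I*√11)
Y + D(0*13, -13) = -13122 + (-0*13 + 2*I*√11) = -13122 + (-1*0 + 2*I*√11) = -13122 + (0 + 2*I*√11) = -13122 + 2*I*√11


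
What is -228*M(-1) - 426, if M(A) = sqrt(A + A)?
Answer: -426 - 228*I*sqrt(2) ≈ -426.0 - 322.44*I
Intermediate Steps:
M(A) = sqrt(2)*sqrt(A) (M(A) = sqrt(2*A) = sqrt(2)*sqrt(A))
-228*M(-1) - 426 = -228*sqrt(2)*sqrt(-1) - 426 = -228*sqrt(2)*I - 426 = -228*I*sqrt(2) - 426 = -426 - 228*I*sqrt(2)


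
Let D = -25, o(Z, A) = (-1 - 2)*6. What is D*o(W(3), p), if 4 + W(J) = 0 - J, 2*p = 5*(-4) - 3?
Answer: 450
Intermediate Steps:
p = -23/2 (p = (5*(-4) - 3)/2 = (-20 - 3)/2 = (½)*(-23) = -23/2 ≈ -11.500)
W(J) = -4 - J (W(J) = -4 + (0 - J) = -4 - J)
o(Z, A) = -18 (o(Z, A) = -3*6 = -18)
D*o(W(3), p) = -25*(-18) = 450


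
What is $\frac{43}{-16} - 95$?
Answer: $- \frac{1563}{16} \approx -97.688$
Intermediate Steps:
$\frac{43}{-16} - 95 = 43 \left(- \frac{1}{16}\right) - 95 = - \frac{43}{16} - 95 = - \frac{1563}{16}$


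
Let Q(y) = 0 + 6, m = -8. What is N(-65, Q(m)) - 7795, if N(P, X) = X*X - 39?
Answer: -7798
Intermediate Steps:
Q(y) = 6
N(P, X) = -39 + X² (N(P, X) = X² - 39 = -39 + X²)
N(-65, Q(m)) - 7795 = (-39 + 6²) - 7795 = (-39 + 36) - 7795 = -3 - 7795 = -7798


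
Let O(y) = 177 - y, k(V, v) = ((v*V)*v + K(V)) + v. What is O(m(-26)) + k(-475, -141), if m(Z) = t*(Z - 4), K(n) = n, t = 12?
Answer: -9443554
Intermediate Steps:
k(V, v) = V + v + V*v² (k(V, v) = ((v*V)*v + V) + v = ((V*v)*v + V) + v = (V*v² + V) + v = (V + V*v²) + v = V + v + V*v²)
m(Z) = -48 + 12*Z (m(Z) = 12*(Z - 4) = 12*(-4 + Z) = -48 + 12*Z)
O(m(-26)) + k(-475, -141) = (177 - (-48 + 12*(-26))) + (-475 - 141 - 475*(-141)²) = (177 - (-48 - 312)) + (-475 - 141 - 475*19881) = (177 - 1*(-360)) + (-475 - 141 - 9443475) = (177 + 360) - 9444091 = 537 - 9444091 = -9443554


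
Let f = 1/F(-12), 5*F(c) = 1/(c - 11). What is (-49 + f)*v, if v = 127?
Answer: -20828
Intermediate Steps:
F(c) = 1/(5*(-11 + c)) (F(c) = 1/(5*(c - 11)) = 1/(5*(-11 + c)))
f = -115 (f = 1/(1/(5*(-11 - 12))) = 1/((⅕)/(-23)) = 1/((⅕)*(-1/23)) = 1/(-1/115) = -115)
(-49 + f)*v = (-49 - 115)*127 = -164*127 = -20828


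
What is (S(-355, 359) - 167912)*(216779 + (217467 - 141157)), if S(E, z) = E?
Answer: -49317206763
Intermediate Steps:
(S(-355, 359) - 167912)*(216779 + (217467 - 141157)) = (-355 - 167912)*(216779 + (217467 - 141157)) = -168267*(216779 + 76310) = -168267*293089 = -49317206763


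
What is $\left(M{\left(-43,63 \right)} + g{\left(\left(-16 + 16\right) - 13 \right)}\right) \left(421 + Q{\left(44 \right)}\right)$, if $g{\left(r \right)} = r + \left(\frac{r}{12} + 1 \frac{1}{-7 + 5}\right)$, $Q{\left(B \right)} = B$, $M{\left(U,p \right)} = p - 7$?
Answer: $\frac{77035}{4} \approx 19259.0$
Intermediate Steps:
$M{\left(U,p \right)} = -7 + p$
$g{\left(r \right)} = - \frac{1}{2} + \frac{13 r}{12}$ ($g{\left(r \right)} = r + \left(r \frac{1}{12} + 1 \frac{1}{-2}\right) = r + \left(\frac{r}{12} + 1 \left(- \frac{1}{2}\right)\right) = r + \left(\frac{r}{12} - \frac{1}{2}\right) = r + \left(- \frac{1}{2} + \frac{r}{12}\right) = - \frac{1}{2} + \frac{13 r}{12}$)
$\left(M{\left(-43,63 \right)} + g{\left(\left(-16 + 16\right) - 13 \right)}\right) \left(421 + Q{\left(44 \right)}\right) = \left(\left(-7 + 63\right) + \left(- \frac{1}{2} + \frac{13 \left(\left(-16 + 16\right) - 13\right)}{12}\right)\right) \left(421 + 44\right) = \left(56 + \left(- \frac{1}{2} + \frac{13 \left(0 - 13\right)}{12}\right)\right) 465 = \left(56 + \left(- \frac{1}{2} + \frac{13}{12} \left(-13\right)\right)\right) 465 = \left(56 - \frac{175}{12}\right) 465 = \frac{497}{12} \cdot 465 = \frac{77035}{4}$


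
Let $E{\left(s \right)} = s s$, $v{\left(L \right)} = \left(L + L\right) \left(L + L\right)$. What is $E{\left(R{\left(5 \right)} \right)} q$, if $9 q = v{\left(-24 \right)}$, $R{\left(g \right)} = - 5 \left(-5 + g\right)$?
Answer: $0$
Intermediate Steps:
$v{\left(L \right)} = 4 L^{2}$ ($v{\left(L \right)} = 2 L 2 L = 4 L^{2}$)
$R{\left(g \right)} = 25 - 5 g$
$q = 256$ ($q = \frac{4 \left(-24\right)^{2}}{9} = \frac{4 \cdot 576}{9} = \frac{1}{9} \cdot 2304 = 256$)
$E{\left(s \right)} = s^{2}$
$E{\left(R{\left(5 \right)} \right)} q = \left(25 - 25\right)^{2} \cdot 256 = 0^{2} \cdot 256 = 0 \cdot 256 = 0$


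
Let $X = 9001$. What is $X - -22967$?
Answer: $31968$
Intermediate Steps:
$X - -22967 = 9001 - -22967 = 9001 + 22967 = 31968$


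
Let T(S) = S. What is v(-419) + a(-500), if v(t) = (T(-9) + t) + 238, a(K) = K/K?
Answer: -189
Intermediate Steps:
a(K) = 1
v(t) = 229 + t (v(t) = (-9 + t) + 238 = 229 + t)
v(-419) + a(-500) = (229 - 419) + 1 = -190 + 1 = -189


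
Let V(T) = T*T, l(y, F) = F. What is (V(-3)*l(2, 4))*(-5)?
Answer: -180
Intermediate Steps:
V(T) = T²
(V(-3)*l(2, 4))*(-5) = ((-3)²*4)*(-5) = (9*4)*(-5) = 36*(-5) = -180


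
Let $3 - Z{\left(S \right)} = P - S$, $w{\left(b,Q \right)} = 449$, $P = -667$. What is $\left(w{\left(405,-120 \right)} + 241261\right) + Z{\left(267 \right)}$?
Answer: $242647$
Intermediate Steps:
$Z{\left(S \right)} = 670 + S$ ($Z{\left(S \right)} = 3 - \left(-667 - S\right) = 3 + \left(667 + S\right) = 670 + S$)
$\left(w{\left(405,-120 \right)} + 241261\right) + Z{\left(267 \right)} = \left(449 + 241261\right) + \left(670 + 267\right) = 241710 + 937 = 242647$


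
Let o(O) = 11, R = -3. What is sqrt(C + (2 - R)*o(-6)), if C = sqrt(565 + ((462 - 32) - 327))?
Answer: sqrt(55 + 2*sqrt(167)) ≈ 8.9914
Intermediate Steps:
C = 2*sqrt(167) (C = sqrt(565 + (430 - 327)) = sqrt(565 + 103) = sqrt(668) = 2*sqrt(167) ≈ 25.846)
sqrt(C + (2 - R)*o(-6)) = sqrt(2*sqrt(167) + (2 - 1*(-3))*11) = sqrt(2*sqrt(167) + (2 + 3)*11) = sqrt(2*sqrt(167) + 5*11) = sqrt(2*sqrt(167) + 55) = sqrt(55 + 2*sqrt(167))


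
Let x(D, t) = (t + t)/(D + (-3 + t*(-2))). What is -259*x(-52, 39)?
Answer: 2886/19 ≈ 151.89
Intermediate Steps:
x(D, t) = 2*t/(-3 + D - 2*t) (x(D, t) = (2*t)/(D + (-3 - 2*t)) = (2*t)/(-3 + D - 2*t) = 2*t/(-3 + D - 2*t))
-259*x(-52, 39) = -(-518)*39/(3 - 1*(-52) + 2*39) = -(-518)*39/(3 + 52 + 78) = -(-518)*39/133 = -259*(-78/133) = 2886/19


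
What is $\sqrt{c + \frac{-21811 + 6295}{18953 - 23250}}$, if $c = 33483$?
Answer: $\frac{\sqrt{618303782199}}{4297} \approx 182.99$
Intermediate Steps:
$\sqrt{c + \frac{-21811 + 6295}{18953 - 23250}} = \sqrt{33483 + \frac{-21811 + 6295}{18953 - 23250}} = \sqrt{33483 - \frac{15516}{-4297}} = \sqrt{33483 - - \frac{15516}{4297}} = \sqrt{33483 + \frac{15516}{4297}} = \sqrt{\frac{143891967}{4297}} = \frac{\sqrt{618303782199}}{4297}$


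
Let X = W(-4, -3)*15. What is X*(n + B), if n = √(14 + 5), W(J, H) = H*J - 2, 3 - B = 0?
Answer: 450 + 150*√19 ≈ 1103.8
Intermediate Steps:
B = 3 (B = 3 - 1*0 = 3 + 0 = 3)
W(J, H) = -2 + H*J
X = 150 (X = (-2 - 3*(-4))*15 = (-2 + 12)*15 = 10*15 = 150)
n = √19 ≈ 4.3589
X*(n + B) = 150*(√19 + 3) = 150*(3 + √19) = 450 + 150*√19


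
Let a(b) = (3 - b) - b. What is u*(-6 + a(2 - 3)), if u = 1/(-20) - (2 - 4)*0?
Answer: 1/20 ≈ 0.050000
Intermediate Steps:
u = -1/20 (u = -1/20 - (-2)*0 = -1/20 - 1*0 = -1/20 + 0 = -1/20 ≈ -0.050000)
a(b) = 3 - 2*b
u*(-6 + a(2 - 3)) = -(-6 + (3 - 2*(2 - 3)))/20 = -(-6 + (3 - 2*(-1)))/20 = -(-6 + (3 + 2))/20 = -(-6 + 5)/20 = -1/20*(-1) = 1/20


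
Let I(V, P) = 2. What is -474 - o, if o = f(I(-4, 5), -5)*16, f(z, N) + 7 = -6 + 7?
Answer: -378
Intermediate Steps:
f(z, N) = -6 (f(z, N) = -7 + (-6 + 7) = -7 + 1 = -6)
o = -96 (o = -6*16 = -96)
-474 - o = -474 - 1*(-96) = -474 + 96 = -378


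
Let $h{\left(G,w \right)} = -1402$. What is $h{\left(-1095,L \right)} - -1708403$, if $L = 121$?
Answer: $1707001$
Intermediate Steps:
$h{\left(-1095,L \right)} - -1708403 = -1402 - -1708403 = -1402 + 1708403 = 1707001$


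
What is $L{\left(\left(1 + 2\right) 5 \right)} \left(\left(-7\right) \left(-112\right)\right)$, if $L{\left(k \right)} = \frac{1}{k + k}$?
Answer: $\frac{392}{15} \approx 26.133$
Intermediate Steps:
$L{\left(k \right)} = \frac{1}{2 k}$
$L{\left(\left(1 + 2\right) 5 \right)} \left(\left(-7\right) \left(-112\right)\right) = \frac{1}{2 \left(1 + 2\right) 5} \left(\left(-7\right) \left(-112\right)\right) = \frac{1}{2 \cdot 3 \cdot 5} \cdot 784 = \frac{1}{2 \cdot 15} \cdot 784 = \frac{1}{2} \cdot \frac{1}{15} \cdot 784 = \frac{1}{30} \cdot 784 = \frac{392}{15}$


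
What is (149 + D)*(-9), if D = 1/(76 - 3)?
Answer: -97902/73 ≈ -1341.1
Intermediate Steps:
D = 1/73 ≈ 0.013699
(149 + D)*(-9) = (149 + 1/73)*(-9) = (10878/73)*(-9) = -97902/73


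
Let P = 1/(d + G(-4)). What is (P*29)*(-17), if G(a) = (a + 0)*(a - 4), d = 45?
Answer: -493/77 ≈ -6.4026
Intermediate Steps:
G(a) = a*(-4 + a)
P = 1/77 (P = 1/(45 - 4*(-4 - 4)) = 1/(45 - 4*(-8)) = 1/(45 + 32) = 1/77 ≈ 0.012987)
(P*29)*(-17) = ((1/77)*29)*(-17) = (29/77)*(-17) = -493/77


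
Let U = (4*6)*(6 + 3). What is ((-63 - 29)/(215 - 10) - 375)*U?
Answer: -16624872/205 ≈ -81097.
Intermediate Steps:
U = 216 (U = 24*9 = 216)
((-63 - 29)/(215 - 10) - 375)*U = ((-63 - 29)/(215 - 10) - 375)*216 = (-92/205 - 375)*216 = -76967/205*216 = -16624872/205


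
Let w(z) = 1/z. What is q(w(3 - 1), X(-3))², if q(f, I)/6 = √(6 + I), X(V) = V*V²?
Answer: -756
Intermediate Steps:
X(V) = V³
q(f, I) = 6*√(6 + I)
q(w(3 - 1), X(-3))² = (6*√(6 + (-3)³))² = (6*√(6 - 27))² = (6*√(-21))² = (6*(I*√21))² = (6*I*√21)² = -756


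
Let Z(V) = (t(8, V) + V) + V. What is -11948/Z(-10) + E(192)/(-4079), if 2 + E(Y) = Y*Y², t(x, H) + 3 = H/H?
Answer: -53488800/44869 ≈ -1192.1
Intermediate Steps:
t(x, H) = -2 (t(x, H) = -3 + H/H = -3 + 1 = -2)
E(Y) = -2 + Y³ (E(Y) = -2 + Y*Y² = -2 + Y³)
Z(V) = -2 + 2*V (Z(V) = (-2 + V) + V = -2 + 2*V)
-11948/Z(-10) + E(192)/(-4079) = -11948/(-2 + 2*(-10)) + (-2 + 192³)/(-4079) = -11948/(-2 - 20) + (-2 + 7077888)*(-1/4079) = -11948/(-22) + 7077886*(-1/4079) = -11948*(-1/22) - 7077886/4079 = 5974/11 - 7077886/4079 = -53488800/44869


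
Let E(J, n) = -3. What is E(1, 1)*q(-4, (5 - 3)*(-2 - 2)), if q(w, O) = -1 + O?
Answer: 27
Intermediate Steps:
E(1, 1)*q(-4, (5 - 3)*(-2 - 2)) = -3*(-1 + (5 - 3)*(-2 - 2)) = -3*(-1 + 2*(-4)) = -3*(-1 - 8) = -3*(-9) = 27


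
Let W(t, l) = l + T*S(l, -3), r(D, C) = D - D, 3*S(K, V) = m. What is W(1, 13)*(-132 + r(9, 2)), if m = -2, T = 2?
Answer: -1540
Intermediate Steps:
S(K, V) = -⅔ (S(K, V) = (⅓)*(-2) = -⅔)
r(D, C) = 0
W(t, l) = -4/3 + l (W(t, l) = l + 2*(-⅔) = l - 4/3 = -4/3 + l)
W(1, 13)*(-132 + r(9, 2)) = (-4/3 + 13)*(-132 + 0) = (35/3)*(-132) = -1540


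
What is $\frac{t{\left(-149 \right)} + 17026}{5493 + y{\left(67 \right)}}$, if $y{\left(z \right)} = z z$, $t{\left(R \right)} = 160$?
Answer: $\frac{8593}{4991} \approx 1.7217$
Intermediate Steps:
$y{\left(z \right)} = z^{2}$
$\frac{t{\left(-149 \right)} + 17026}{5493 + y{\left(67 \right)}} = \frac{160 + 17026}{5493 + 67^{2}} = \frac{17186}{5493 + 4489} = \frac{17186}{9982} = 17186 \cdot \frac{1}{9982} = \frac{8593}{4991}$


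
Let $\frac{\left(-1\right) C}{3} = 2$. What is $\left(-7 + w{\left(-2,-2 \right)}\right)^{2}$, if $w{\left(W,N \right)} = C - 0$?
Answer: $169$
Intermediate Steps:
$C = -6$ ($C = \left(-3\right) 2 = -6$)
$w{\left(W,N \right)} = -6$ ($w{\left(W,N \right)} = -6 - 0 = -6 + 0 = -6$)
$\left(-7 + w{\left(-2,-2 \right)}\right)^{2} = \left(-7 - 6\right)^{2} = \left(-13\right)^{2} = 169$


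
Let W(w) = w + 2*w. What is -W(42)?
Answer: -126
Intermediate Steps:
W(w) = 3*w
-W(42) = -3*42 = -1*126 = -126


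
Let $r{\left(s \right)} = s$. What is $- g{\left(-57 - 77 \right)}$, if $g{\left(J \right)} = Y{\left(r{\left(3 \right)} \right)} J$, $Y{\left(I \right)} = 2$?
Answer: $268$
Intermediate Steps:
$g{\left(J \right)} = 2 J$
$- g{\left(-57 - 77 \right)} = - 2 \left(-57 - 77\right) = - 2 \left(-134\right) = \left(-1\right) \left(-268\right) = 268$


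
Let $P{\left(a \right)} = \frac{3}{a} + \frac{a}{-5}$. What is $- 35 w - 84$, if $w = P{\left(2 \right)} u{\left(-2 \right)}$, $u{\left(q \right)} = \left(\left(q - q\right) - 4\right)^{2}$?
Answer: $-700$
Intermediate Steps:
$P{\left(a \right)} = \frac{3}{a} - \frac{a}{5}$ ($P{\left(a \right)} = \frac{3}{a} + a \left(- \frac{1}{5}\right) = \frac{3}{a} - \frac{a}{5}$)
$u{\left(q \right)} = 16$ ($u{\left(q \right)} = \left(0 - 4\right)^{2} = \left(-4\right)^{2} = 16$)
$w = \frac{88}{5}$ ($w = \left(\frac{3}{2} - \frac{2}{5}\right) 16 = \frac{11}{10} \cdot 16 = \frac{88}{5} \approx 17.6$)
$- 35 w - 84 = \left(-35\right) \frac{88}{5} - 84 = -616 - 84 = -700$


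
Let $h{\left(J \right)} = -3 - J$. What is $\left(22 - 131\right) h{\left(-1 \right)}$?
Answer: $218$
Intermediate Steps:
$\left(22 - 131\right) h{\left(-1 \right)} = \left(22 - 131\right) \left(-3 - -1\right) = - 109 \left(-3 + 1\right) = \left(-109\right) \left(-2\right) = 218$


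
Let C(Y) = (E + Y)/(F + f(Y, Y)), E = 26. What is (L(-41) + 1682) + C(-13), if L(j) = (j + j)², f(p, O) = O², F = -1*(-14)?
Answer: 1538311/183 ≈ 8406.1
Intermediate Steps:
F = 14
L(j) = 4*j² (L(j) = (2*j)² = 4*j²)
C(Y) = (26 + Y)/(14 + Y²)
(L(-41) + 1682) + C(-13) = (4*(-41)² + 1682) + (26 - 13)/(14 + (-13)²) = (4*1681 + 1682) + 13/(14 + 169) = (6724 + 1682) + 13/183 = 8406 + (1/183)*13 = 8406 + 13/183 = 1538311/183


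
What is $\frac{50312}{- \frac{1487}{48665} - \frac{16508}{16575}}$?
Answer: $- \frac{8116556986200}{165601769} \approx -49013.0$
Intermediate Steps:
$\frac{50312}{- \frac{1487}{48665} - \frac{16508}{16575}} = \frac{50312}{- \frac{165601769}{161324475}} = 50312 \left(- \frac{161324475}{165601769}\right) = - \frac{8116556986200}{165601769}$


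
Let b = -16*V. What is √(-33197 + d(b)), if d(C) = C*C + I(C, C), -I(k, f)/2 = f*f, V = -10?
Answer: 3*I*√6533 ≈ 242.48*I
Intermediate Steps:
I(k, f) = -2*f² (I(k, f) = -2*f*f = -2*f²)
b = 160 (b = -16*(-10) = 160)
d(C) = -C² (d(C) = C*C - 2*C² = C² - 2*C² = -C²)
√(-33197 + d(b)) = √(-33197 - 1*160²) = √(-33197 - 1*25600) = √(-33197 - 25600) = √(-58797) = 3*I*√6533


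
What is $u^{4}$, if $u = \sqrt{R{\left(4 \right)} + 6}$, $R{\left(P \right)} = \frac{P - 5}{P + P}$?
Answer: $\frac{2209}{64} \approx 34.516$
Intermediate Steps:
$R{\left(P \right)} = \frac{-5 + P}{2 P}$
$u = \frac{\sqrt{94}}{4}$ ($u = \sqrt{\frac{-5 + 4}{2 \cdot 4} + 6} = \sqrt{\frac{1}{2} \cdot \frac{1}{4} \left(-1\right) + 6} = \sqrt{- \frac{1}{8} + 6} = \sqrt{\frac{47}{8}} = \frac{\sqrt{94}}{4} \approx 2.4238$)
$u^{4} = \left(\frac{\sqrt{94}}{4}\right)^{4} = \frac{2209}{64}$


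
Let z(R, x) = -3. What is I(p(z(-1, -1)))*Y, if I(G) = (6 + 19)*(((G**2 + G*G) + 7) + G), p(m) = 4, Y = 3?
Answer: 3225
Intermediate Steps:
I(G) = 175 + 25*G + 50*G**2 (I(G) = 25*(((G**2 + G**2) + 7) + G) = 25*((2*G**2 + 7) + G) = 25*((7 + 2*G**2) + G) = 25*(7 + G + 2*G**2) = 175 + 25*G + 50*G**2)
I(p(z(-1, -1)))*Y = (175 + 25*4 + 50*4**2)*3 = (175 + 100 + 50*16)*3 = (175 + 100 + 800)*3 = 1075*3 = 3225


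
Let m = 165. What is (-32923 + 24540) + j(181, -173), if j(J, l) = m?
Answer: -8218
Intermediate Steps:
j(J, l) = 165
(-32923 + 24540) + j(181, -173) = (-32923 + 24540) + 165 = -8383 + 165 = -8218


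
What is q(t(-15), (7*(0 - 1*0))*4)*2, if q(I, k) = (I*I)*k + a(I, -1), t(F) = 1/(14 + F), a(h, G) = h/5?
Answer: -2/5 ≈ -0.40000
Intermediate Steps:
a(h, G) = h/5 (a(h, G) = h*(1/5) = h/5)
q(I, k) = I/5 + k*I**2 (q(I, k) = (I*I)*k + I/5 = I**2*k + I/5 = k*I**2 + I/5 = I/5 + k*I**2)
q(t(-15), (7*(0 - 1*0))*4)*2 = ((1/5 + ((7*(0 - 1*0))*4)/(14 - 15))/(14 - 15))*2 = ((1/5 + ((7*(0 + 0))*4)/(-1))/(-1))*2 = -(1/5 - 7*0*4)*2 = -(1/5 - 0*4)*2 = -(1/5 - 1*0)*2 = -(1/5 + 0)*2 = -1*1/5*2 = -1/5*2 = -2/5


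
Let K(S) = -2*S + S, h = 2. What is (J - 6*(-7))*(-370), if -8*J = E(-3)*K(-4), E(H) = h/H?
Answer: -46990/3 ≈ -15663.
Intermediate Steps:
K(S) = -S
E(H) = 2/H
J = 1/3 (J = -2/(-3)*(-1*(-4))/8 = -2*(-1/3)*4/8 = -(-1)*4/12 = -1/8*(-8/3) = 1/3 ≈ 0.33333)
(J - 6*(-7))*(-370) = (1/3 - 6*(-7))*(-370) = (1/3 + 42)*(-370) = (127/3)*(-370) = -46990/3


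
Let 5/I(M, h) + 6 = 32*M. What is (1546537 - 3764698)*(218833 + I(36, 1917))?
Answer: -185425411272101/382 ≈ -4.8541e+11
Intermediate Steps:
I(M, h) = 5/(-6 + 32*M)
(1546537 - 3764698)*(218833 + I(36, 1917)) = (1546537 - 3764698)*(218833 + 5/(2*(-3 + 16*36))) = -2218161*(218833 + 5/(2*(-3 + 576))) = -2218161*(218833 + (5/2)/573) = -2218161*(218833 + (5/2)*(1/573)) = -2218161*(218833 + 5/1146) = -2218161*250782623/1146 = -185425411272101/382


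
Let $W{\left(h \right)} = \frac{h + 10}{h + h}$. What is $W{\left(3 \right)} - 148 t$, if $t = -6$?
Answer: $\frac{5341}{6} \approx 890.17$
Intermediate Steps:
$W{\left(h \right)} = \frac{10 + h}{2 h}$
$W{\left(3 \right)} - 148 t = \frac{10 + 3}{2 \cdot 3} - -888 = \frac{1}{2} \cdot \frac{1}{3} \cdot 13 + 888 = \frac{13}{6} + 888 = \frac{5341}{6}$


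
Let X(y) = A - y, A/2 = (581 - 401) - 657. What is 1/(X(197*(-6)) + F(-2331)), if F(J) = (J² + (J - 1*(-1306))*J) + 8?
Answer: 1/7823072 ≈ 1.2783e-7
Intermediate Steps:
A = -954 (A = 2*((581 - 401) - 657) = 2*(180 - 657) = 2*(-477) = -954)
F(J) = 8 + J² + J*(1306 + J) (F(J) = (J² + (J + 1306)*J) + 8 = (J² + (1306 + J)*J) + 8 = (J² + J*(1306 + J)) + 8 = 8 + J² + J*(1306 + J))
X(y) = -954 - y
1/(X(197*(-6)) + F(-2331)) = 1/((-954 - 197*(-6)) + (8 + 2*(-2331)² + 1306*(-2331))) = 1/((-954 - 1*(-1182)) + (8 + 2*5433561 - 3044286)) = 1/((-954 + 1182) + (8 + 10867122 - 3044286)) = 1/(228 + 7822844) = 1/7823072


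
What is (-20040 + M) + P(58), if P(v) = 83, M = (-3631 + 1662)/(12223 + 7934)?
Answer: -402275218/20157 ≈ -19957.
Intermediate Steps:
M = -1969/20157 ≈ -0.097683
(-20040 + M) + P(58) = (-20040 - 1969/20157) + 83 = -403948249/20157 + 83 = -402275218/20157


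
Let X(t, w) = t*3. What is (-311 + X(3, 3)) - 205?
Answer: -507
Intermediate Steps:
X(t, w) = 3*t
(-311 + X(3, 3)) - 205 = (-311 + 3*3) - 205 = (-311 + 9) - 205 = -302 - 205 = -507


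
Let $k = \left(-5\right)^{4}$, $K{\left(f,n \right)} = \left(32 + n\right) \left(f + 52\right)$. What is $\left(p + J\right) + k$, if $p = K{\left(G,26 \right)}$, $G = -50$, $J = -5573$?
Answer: $-4832$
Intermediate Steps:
$K{\left(f,n \right)} = \left(32 + n\right) \left(52 + f\right)$
$k = 625$
$p = 116$ ($p = 1664 + 32 \left(-50\right) + 52 \cdot 26 - 1300 = 1664 - 1600 + 1352 - 1300 = 116$)
$\left(p + J\right) + k = \left(116 - 5573\right) + 625 = -5457 + 625 = -4832$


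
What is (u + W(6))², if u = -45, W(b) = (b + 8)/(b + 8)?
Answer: 1936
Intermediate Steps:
W(b) = 1 (W(b) = (8 + b)/(8 + b) = 1)
(u + W(6))² = (-45 + 1)² = (-44)² = 1936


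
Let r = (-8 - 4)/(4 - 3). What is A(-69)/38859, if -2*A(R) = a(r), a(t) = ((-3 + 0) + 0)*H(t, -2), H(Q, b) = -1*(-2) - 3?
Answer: -1/25906 ≈ -3.8601e-5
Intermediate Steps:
H(Q, b) = -1 (H(Q, b) = 2 - 3 = -1)
r = -12 (r = -12/1 = -12*1 = -12)
a(t) = 3 (a(t) = ((-3 + 0) + 0)*(-1) = (-3 + 0)*(-1) = -3*(-1) = 3)
A(R) = -3/2 (A(R) = -1/2*3 = -3/2)
A(-69)/38859 = -3/2/38859 = -3/2*1/38859 = -1/25906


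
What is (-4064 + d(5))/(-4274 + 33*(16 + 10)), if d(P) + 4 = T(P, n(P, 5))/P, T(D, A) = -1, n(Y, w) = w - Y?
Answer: 20341/17080 ≈ 1.1909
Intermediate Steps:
d(P) = -4 - 1/P
(-4064 + d(5))/(-4274 + 33*(16 + 10)) = (-4064 + (-4 - 1/5))/(-4274 + 33*(16 + 10)) = (-4064 + (-4 - 1*1/5))/(-4274 + 33*26) = (-4064 + (-4 - 1/5))/(-4274 + 858) = (-4064 - 21/5)/(-3416) = -20341/5*(-1/3416) = 20341/17080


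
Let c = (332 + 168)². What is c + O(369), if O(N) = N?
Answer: 250369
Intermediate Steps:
c = 250000 (c = 500² = 250000)
c + O(369) = 250000 + 369 = 250369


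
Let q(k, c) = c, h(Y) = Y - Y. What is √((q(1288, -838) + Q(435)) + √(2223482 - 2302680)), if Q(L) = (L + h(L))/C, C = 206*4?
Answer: √(-142155862 + 169744*I*√79198)/412 ≈ 4.7969 + 29.334*I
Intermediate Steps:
h(Y) = 0
C = 824
Q(L) = L/824 (Q(L) = (L + 0)/824 = L*(1/824) = L/824)
√((q(1288, -838) + Q(435)) + √(2223482 - 2302680)) = √((-838 + (1/824)*435) + √(2223482 - 2302680)) = √((-838 + 435/824) + √(-79198)) = √(-690077/824 + I*√79198)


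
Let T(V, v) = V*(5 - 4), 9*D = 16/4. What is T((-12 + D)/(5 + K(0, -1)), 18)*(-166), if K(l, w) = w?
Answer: 4316/9 ≈ 479.56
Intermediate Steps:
D = 4/9 (D = (16/4)/9 = (16*(¼))/9 = (⅑)*4 = 4/9 ≈ 0.44444)
T(V, v) = V (T(V, v) = V*1 = V)
T((-12 + D)/(5 + K(0, -1)), 18)*(-166) = ((-12 + 4/9)/(5 - 1))*(-166) = -104/9/4*(-166) = -104/9*¼*(-166) = -26/9*(-166) = 4316/9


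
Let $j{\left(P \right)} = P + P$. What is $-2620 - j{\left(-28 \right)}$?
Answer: $-2564$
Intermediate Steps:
$j{\left(P \right)} = 2 P$
$-2620 - j{\left(-28 \right)} = -2620 - 2 \left(-28\right) = -2620 - -56 = -2620 + 56 = -2564$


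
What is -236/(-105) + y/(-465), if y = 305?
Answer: 1727/1085 ≈ 1.5917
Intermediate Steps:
-236/(-105) + y/(-465) = -236/(-105) + 305/(-465) = -236*(-1/105) + 305*(-1/465) = 236/105 - 61/93 = 1727/1085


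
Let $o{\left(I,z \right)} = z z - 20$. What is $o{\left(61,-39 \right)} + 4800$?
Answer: $6301$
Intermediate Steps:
$o{\left(I,z \right)} = -20 + z^{2}$ ($o{\left(I,z \right)} = z^{2} - 20 = -20 + z^{2}$)
$o{\left(61,-39 \right)} + 4800 = \left(-20 + \left(-39\right)^{2}\right) + 4800 = \left(-20 + 1521\right) + 4800 = 1501 + 4800 = 6301$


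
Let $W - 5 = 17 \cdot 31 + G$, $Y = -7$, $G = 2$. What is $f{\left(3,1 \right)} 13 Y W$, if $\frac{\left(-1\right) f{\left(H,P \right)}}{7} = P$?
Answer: $340158$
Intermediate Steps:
$f{\left(H,P \right)} = - 7 P$
$W = 534$ ($W = 5 + \left(17 \cdot 31 + 2\right) = 5 + \left(527 + 2\right) = 5 + 529 = 534$)
$f{\left(3,1 \right)} 13 Y W = \left(-7\right) 1 \cdot 13 \left(-7\right) 534 = \left(-7\right) 13 \left(-7\right) 534 = \left(-91\right) \left(-7\right) 534 = 637 \cdot 534 = 340158$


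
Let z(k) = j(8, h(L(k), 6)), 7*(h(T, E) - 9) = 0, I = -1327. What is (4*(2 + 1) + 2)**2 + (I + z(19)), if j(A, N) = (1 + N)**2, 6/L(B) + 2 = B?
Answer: -1031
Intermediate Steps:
L(B) = 6/(-2 + B)
h(T, E) = 9 (h(T, E) = 9 + (1/7)*0 = 9 + 0 = 9)
z(k) = 100 (z(k) = (1 + 9)**2 = 10**2 = 100)
(4*(2 + 1) + 2)**2 + (I + z(19)) = (4*(2 + 1) + 2)**2 + (-1327 + 100) = (4*3 + 2)**2 - 1227 = (12 + 2)**2 - 1227 = 14**2 - 1227 = 196 - 1227 = -1031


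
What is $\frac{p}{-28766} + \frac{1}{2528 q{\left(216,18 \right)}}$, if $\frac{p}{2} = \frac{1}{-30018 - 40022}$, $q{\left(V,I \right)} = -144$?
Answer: $- \frac{125877661}{45840061601280} \approx -2.746 \cdot 10^{-6}$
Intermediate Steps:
$p = - \frac{1}{35020}$ ($p = \frac{2}{-30018 - 40022} = \frac{2}{-70040} = 2 \left(- \frac{1}{70040}\right) = - \frac{1}{35020} \approx -2.8555 \cdot 10^{-5}$)
$\frac{p}{-28766} + \frac{1}{2528 q{\left(216,18 \right)}} = - \frac{1}{35020 \left(-28766\right)} + \frac{1}{2528 \left(-144\right)} = \left(- \frac{1}{35020}\right) \left(- \frac{1}{28766}\right) + \frac{1}{2528} \left(- \frac{1}{144}\right) = \frac{1}{1007385320} - \frac{1}{364032} = - \frac{125877661}{45840061601280}$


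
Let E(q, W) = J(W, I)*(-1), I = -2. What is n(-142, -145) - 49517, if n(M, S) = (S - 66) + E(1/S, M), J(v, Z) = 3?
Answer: -49731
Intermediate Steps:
E(q, W) = -3 (E(q, W) = 3*(-1) = -3)
n(M, S) = -69 + S (n(M, S) = (S - 66) - 3 = (-66 + S) - 3 = -69 + S)
n(-142, -145) - 49517 = (-69 - 145) - 49517 = -214 - 49517 = -49731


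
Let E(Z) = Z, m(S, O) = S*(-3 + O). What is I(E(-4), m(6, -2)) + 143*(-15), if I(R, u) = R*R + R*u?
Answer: -2009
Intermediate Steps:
I(R, u) = R**2 + R*u
I(E(-4), m(6, -2)) + 143*(-15) = -4*(-4 + 6*(-3 - 2)) + 143*(-15) = -4*(-4 + 6*(-5)) - 2145 = -4*(-4 - 30) - 2145 = -4*(-34) - 2145 = 136 - 2145 = -2009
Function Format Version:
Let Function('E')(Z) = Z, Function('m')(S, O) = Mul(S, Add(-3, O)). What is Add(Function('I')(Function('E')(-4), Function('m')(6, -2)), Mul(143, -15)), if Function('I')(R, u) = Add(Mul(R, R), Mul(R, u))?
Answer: -2009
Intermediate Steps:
Function('I')(R, u) = Add(Pow(R, 2), Mul(R, u))
Add(Function('I')(Function('E')(-4), Function('m')(6, -2)), Mul(143, -15)) = Add(Mul(-4, Add(-4, Mul(6, Add(-3, -2)))), Mul(143, -15)) = Add(Mul(-4, Add(-4, Mul(6, -5))), -2145) = Add(Mul(-4, Add(-4, -30)), -2145) = Add(Mul(-4, -34), -2145) = Add(136, -2145) = -2009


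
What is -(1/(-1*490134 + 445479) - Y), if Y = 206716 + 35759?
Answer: 10827721126/44655 ≈ 2.4248e+5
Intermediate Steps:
Y = 242475
-(1/(-1*490134 + 445479) - Y) = -(1/(-1*490134 + 445479) - 1*242475) = -(1/(-490134 + 445479) - 242475) = -(1/(-44655) - 242475) = -(-1/44655 - 242475) = -1*(-10827721126/44655) = 10827721126/44655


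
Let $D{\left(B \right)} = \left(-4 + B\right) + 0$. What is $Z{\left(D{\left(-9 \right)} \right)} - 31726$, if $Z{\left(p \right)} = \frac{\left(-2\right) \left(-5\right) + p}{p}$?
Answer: $- \frac{412435}{13} \approx -31726.0$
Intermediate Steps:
$D{\left(B \right)} = -4 + B$
$Z{\left(p \right)} = \frac{10 + p}{p}$
$Z{\left(D{\left(-9 \right)} \right)} - 31726 = \frac{10 - 13}{-4 - 9} - 31726 = \frac{10 - 13}{-13} - 31726 = \left(- \frac{1}{13}\right) \left(-3\right) - 31726 = \frac{3}{13} - 31726 = - \frac{412435}{13}$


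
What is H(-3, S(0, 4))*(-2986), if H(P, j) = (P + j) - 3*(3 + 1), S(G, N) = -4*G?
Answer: 44790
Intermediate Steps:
H(P, j) = -12 + P + j (H(P, j) = (P + j) - 3*4 = (P + j) - 12 = -12 + P + j)
H(-3, S(0, 4))*(-2986) = (-12 - 3 - 4*0)*(-2986) = (-12 - 3 + 0)*(-2986) = -15*(-2986) = 44790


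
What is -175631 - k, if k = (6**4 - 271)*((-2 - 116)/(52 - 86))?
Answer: -3046202/17 ≈ -1.7919e+5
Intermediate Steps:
k = 60475/17 (k = (1296 - 271)*(-118/(-34)) = 1025*(-118*(-1/34)) = 1025*(59/17) = 60475/17 ≈ 3557.4)
-175631 - k = -175631 - 1*60475/17 = -175631 - 60475/17 = -3046202/17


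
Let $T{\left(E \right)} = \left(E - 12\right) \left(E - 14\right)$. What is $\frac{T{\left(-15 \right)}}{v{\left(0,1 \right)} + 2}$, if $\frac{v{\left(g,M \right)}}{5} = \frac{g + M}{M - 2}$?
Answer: $-261$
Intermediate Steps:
$v{\left(g,M \right)} = \frac{5 \left(M + g\right)}{-2 + M}$ ($v{\left(g,M \right)} = 5 \frac{g + M}{M - 2} = 5 \frac{M + g}{-2 + M} = \frac{5 \left(M + g\right)}{-2 + M}$)
$T{\left(E \right)} = \left(-14 + E\right) \left(-12 + E\right)$ ($T{\left(E \right)} = \left(-12 + E\right) \left(-14 + E\right) = \left(-14 + E\right) \left(-12 + E\right)$)
$\frac{T{\left(-15 \right)}}{v{\left(0,1 \right)} + 2} = \frac{168 + \left(-15\right)^{2} - -390}{\frac{5 \left(1 + 0\right)}{-2 + 1} + 2} = \frac{168 + 225 + 390}{5 \frac{1}{-1} \cdot 1 + 2} = \frac{1}{5 \left(-1\right) 1 + 2} \cdot 783 = \frac{1}{-5 + 2} \cdot 783 = \frac{1}{-3} \cdot 783 = \left(- \frac{1}{3}\right) 783 = -261$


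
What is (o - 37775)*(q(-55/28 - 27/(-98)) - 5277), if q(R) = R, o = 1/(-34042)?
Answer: 1330459532205273/6672232 ≈ 1.9940e+8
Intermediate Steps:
o = -1/34042 ≈ -2.9375e-5
(o - 37775)*(q(-55/28 - 27/(-98)) - 5277) = (-1/34042 - 37775)*((-55/28 - 27/(-98)) - 5277) = -1285936551*((-55*1/28 - 27*(-1/98)) - 5277)/34042 = -1285936551*((-55/28 + 27/98) - 5277)/34042 = -1285936551*(-331/196 - 5277)/34042 = -1285936551/34042*(-1034623/196) = 1330459532205273/6672232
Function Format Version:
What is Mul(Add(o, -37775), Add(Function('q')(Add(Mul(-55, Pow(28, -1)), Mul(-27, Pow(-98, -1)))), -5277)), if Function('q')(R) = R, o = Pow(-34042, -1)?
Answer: Rational(1330459532205273, 6672232) ≈ 1.9940e+8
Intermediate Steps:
o = Rational(-1, 34042) ≈ -2.9375e-5
Mul(Add(o, -37775), Add(Function('q')(Add(Mul(-55, Pow(28, -1)), Mul(-27, Pow(-98, -1)))), -5277)) = Mul(Add(Rational(-1, 34042), -37775), Add(Add(Mul(-55, Pow(28, -1)), Mul(-27, Pow(-98, -1))), -5277)) = Mul(Rational(-1285936551, 34042), Add(Add(Mul(-55, Rational(1, 28)), Mul(-27, Rational(-1, 98))), -5277)) = Mul(Rational(-1285936551, 34042), Add(Add(Rational(-55, 28), Rational(27, 98)), -5277)) = Mul(Rational(-1285936551, 34042), Add(Rational(-331, 196), -5277)) = Mul(Rational(-1285936551, 34042), Rational(-1034623, 196)) = Rational(1330459532205273, 6672232)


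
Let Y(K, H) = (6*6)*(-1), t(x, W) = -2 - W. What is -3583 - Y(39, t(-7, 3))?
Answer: -3547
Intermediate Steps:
Y(K, H) = -36 (Y(K, H) = 36*(-1) = -36)
-3583 - Y(39, t(-7, 3)) = -3583 - 1*(-36) = -3583 + 36 = -3547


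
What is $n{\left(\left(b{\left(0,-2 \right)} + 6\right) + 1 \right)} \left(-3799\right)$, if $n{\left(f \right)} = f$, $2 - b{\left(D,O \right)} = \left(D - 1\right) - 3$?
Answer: $-49387$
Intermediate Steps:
$b{\left(D,O \right)} = 6 - D$ ($b{\left(D,O \right)} = 2 - \left(\left(D - 1\right) - 3\right) = 2 - \left(\left(-1 + D\right) - 3\right) = 2 - \left(-4 + D\right) = 6 - D$)
$n{\left(\left(b{\left(0,-2 \right)} + 6\right) + 1 \right)} \left(-3799\right) = \left(\left(\left(6 - 0\right) + 6\right) + 1\right) \left(-3799\right) = \left(\left(\left(6 + 0\right) + 6\right) + 1\right) \left(-3799\right) = \left(\left(6 + 6\right) + 1\right) \left(-3799\right) = \left(12 + 1\right) \left(-3799\right) = 13 \left(-3799\right) = -49387$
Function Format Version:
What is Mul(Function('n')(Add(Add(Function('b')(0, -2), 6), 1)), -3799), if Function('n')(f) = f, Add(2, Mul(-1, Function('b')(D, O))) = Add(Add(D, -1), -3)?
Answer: -49387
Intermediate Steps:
Function('b')(D, O) = Add(6, Mul(-1, D)) (Function('b')(D, O) = Add(2, Mul(-1, Add(Add(D, -1), -3))) = Add(2, Mul(-1, Add(Add(-1, D), -3))) = Add(2, Mul(-1, Add(-4, D))) = Add(2, Add(4, Mul(-1, D))) = Add(6, Mul(-1, D)))
Mul(Function('n')(Add(Add(Function('b')(0, -2), 6), 1)), -3799) = Mul(Add(Add(Add(6, Mul(-1, 0)), 6), 1), -3799) = Mul(Add(Add(Add(6, 0), 6), 1), -3799) = Mul(Add(Add(6, 6), 1), -3799) = Mul(Add(12, 1), -3799) = Mul(13, -3799) = -49387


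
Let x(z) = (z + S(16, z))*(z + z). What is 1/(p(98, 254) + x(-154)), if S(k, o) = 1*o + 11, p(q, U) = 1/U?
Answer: 254/23234905 ≈ 1.0932e-5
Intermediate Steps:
S(k, o) = 11 + o (S(k, o) = o + 11 = 11 + o)
x(z) = 2*z*(11 + 2*z) (x(z) = (z + (11 + z))*(z + z) = (11 + 2*z)*(2*z) = 2*z*(11 + 2*z))
1/(p(98, 254) + x(-154)) = 1/(1/254 + 2*(-154)*(11 + 2*(-154))) = 1/(1/254 + 2*(-154)*(11 - 308)) = 1/(1/254 + 2*(-154)*(-297)) = 1/(1/254 + 91476) = 1/(23234905/254) = 254/23234905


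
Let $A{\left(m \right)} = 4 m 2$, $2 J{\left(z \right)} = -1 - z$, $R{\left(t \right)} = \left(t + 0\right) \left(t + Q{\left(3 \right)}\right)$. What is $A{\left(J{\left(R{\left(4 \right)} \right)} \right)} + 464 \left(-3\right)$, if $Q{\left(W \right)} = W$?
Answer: $-1508$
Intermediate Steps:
$R{\left(t \right)} = t \left(3 + t\right)$ ($R{\left(t \right)} = \left(t + 0\right) \left(t + 3\right) = t \left(3 + t\right)$)
$J{\left(z \right)} = - \frac{1}{2} - \frac{z}{2}$ ($J{\left(z \right)} = \frac{-1 - z}{2} = - \frac{1}{2} - \frac{z}{2}$)
$A{\left(m \right)} = 8 m$
$A{\left(J{\left(R{\left(4 \right)} \right)} \right)} + 464 \left(-3\right) = 8 \left(- \frac{1}{2} - \frac{4 \left(3 + 4\right)}{2}\right) + 464 \left(-3\right) = 8 \left(- \frac{1}{2} - \frac{4 \cdot 7}{2}\right) - 1392 = 8 \left(- \frac{1}{2} - 14\right) - 1392 = 8 \left(- \frac{29}{2}\right) - 1392 = -116 - 1392 = -1508$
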